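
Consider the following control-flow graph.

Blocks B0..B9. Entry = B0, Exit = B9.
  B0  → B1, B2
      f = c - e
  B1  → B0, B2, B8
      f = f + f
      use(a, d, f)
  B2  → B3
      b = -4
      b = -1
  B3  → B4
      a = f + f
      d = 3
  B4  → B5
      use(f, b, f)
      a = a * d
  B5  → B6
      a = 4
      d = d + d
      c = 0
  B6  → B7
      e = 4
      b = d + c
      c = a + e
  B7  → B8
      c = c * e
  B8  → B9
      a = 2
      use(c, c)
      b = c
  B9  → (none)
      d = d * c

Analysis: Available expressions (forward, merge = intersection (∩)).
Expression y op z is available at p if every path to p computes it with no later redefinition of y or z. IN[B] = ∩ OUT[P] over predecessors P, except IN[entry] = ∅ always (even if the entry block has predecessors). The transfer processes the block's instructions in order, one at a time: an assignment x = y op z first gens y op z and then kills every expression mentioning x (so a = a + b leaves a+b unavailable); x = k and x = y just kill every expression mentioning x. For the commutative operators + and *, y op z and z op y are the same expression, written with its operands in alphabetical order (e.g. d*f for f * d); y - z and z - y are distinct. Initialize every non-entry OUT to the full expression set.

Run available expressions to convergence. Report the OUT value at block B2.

Answer: {c-e}

Derivation:
Fixpoint table:
  B0:   IN={}   OUT={c-e}
  B1:   IN={c-e}   OUT={c-e}
  B2:   IN={c-e}   OUT={c-e}
  B3:   IN={c-e}   OUT={c-e, f+f}
  B4:   IN={c-e, f+f}   OUT={c-e, f+f}
  B5:   IN={c-e, f+f}   OUT={f+f}
  B6:   IN={f+f}   OUT={a+e, f+f}
  B7:   IN={a+e, f+f}   OUT={a+e, f+f}
  B8:   IN={}   OUT={}
  B9:   IN={}   OUT={}

Merge at B2: IN[B2] = OUT[B0] ∩ OUT[B1] = {c-e}
Applying B2's transfer function to that IN value gives OUT[B2] (row B2 above).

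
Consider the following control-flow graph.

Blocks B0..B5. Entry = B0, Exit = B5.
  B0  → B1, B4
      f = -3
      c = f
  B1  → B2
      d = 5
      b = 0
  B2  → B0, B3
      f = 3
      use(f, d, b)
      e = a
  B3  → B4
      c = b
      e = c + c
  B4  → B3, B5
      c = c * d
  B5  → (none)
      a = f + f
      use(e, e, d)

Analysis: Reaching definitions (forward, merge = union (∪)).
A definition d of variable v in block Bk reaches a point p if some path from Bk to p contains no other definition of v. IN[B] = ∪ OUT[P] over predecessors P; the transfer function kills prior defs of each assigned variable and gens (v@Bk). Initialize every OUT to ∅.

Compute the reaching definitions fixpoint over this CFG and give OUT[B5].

Answer: {a@B5, b@B1, c@B4, d@B1, e@B2, e@B3, f@B0, f@B2}

Derivation:
Converged values:
  B0:  IN={b@B1, c@B0, d@B1, e@B2, f@B2}  OUT={b@B1, c@B0, d@B1, e@B2, f@B0}
  B1:  IN={b@B1, c@B0, d@B1, e@B2, f@B0}  OUT={b@B1, c@B0, d@B1, e@B2, f@B0}
  B2:  IN={b@B1, c@B0, d@B1, e@B2, f@B0}  OUT={b@B1, c@B0, d@B1, e@B2, f@B2}
  B3:  IN={b@B1, c@B0, c@B4, d@B1, e@B2, e@B3, f@B0, f@B2}  OUT={b@B1, c@B3, d@B1, e@B3, f@B0, f@B2}
  B4:  IN={b@B1, c@B0, c@B3, d@B1, e@B2, e@B3, f@B0, f@B2}  OUT={b@B1, c@B4, d@B1, e@B2, e@B3, f@B0, f@B2}
  B5:  IN={b@B1, c@B4, d@B1, e@B2, e@B3, f@B0, f@B2}  OUT={a@B5, b@B1, c@B4, d@B1, e@B2, e@B3, f@B0, f@B2}

Merge at B5: IN[B5] = OUT[B4] = {b@B1, c@B4, d@B1, e@B2, e@B3, f@B0, f@B2}
Applying B5's transfer function to that IN value gives OUT[B5] (row B5 above).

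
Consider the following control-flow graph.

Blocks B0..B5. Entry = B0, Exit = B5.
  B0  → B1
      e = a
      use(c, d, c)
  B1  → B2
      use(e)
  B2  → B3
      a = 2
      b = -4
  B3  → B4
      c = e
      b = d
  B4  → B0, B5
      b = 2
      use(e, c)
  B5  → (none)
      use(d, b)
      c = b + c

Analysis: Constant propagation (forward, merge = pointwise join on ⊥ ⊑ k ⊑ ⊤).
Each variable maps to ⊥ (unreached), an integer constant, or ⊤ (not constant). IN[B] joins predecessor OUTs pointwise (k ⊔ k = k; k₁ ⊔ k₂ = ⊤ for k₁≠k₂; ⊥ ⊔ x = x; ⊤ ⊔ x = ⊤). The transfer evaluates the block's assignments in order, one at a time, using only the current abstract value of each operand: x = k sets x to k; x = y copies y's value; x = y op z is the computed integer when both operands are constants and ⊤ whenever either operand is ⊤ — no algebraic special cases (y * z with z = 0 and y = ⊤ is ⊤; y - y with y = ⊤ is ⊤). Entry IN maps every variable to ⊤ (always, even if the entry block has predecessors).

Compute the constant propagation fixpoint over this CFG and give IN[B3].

Answer: {a: 2, b: -4, c: ⊤, d: ⊤, e: ⊤, f: ⊤}

Derivation:
Converged values:
  B0: | IN=(all ⊤) | OUT=(all ⊤)
  B1: | IN=(all ⊤) | OUT=(all ⊤)
  B2: | IN=(all ⊤) | OUT={a:2, b:-4; rest ⊤}
  B3: | IN={a:2, b:-4; rest ⊤} | OUT={a:2; rest ⊤}
  B4: | IN={a:2; rest ⊤} | OUT={a:2, b:2; rest ⊤}
  B5: | IN={a:2, b:2; rest ⊤} | OUT={a:2, b:2; rest ⊤}

Merge at B3: IN[B3] = OUT[B2] = {a: 2, b: -4, c: ⊤, d: ⊤, e: ⊤, f: ⊤}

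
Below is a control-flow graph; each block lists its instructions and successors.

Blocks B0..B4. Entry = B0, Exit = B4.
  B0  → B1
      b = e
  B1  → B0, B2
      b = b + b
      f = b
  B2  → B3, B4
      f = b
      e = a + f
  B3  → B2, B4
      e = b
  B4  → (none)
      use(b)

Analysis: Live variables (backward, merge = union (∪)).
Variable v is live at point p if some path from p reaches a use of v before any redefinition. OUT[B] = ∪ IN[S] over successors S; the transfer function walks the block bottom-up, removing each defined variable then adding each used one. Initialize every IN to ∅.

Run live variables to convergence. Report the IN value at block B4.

Answer: {b}

Derivation:
Fixpoint table:
  B0:   IN={a, e}   OUT={a, b, e}
  B1:   IN={a, b, e}   OUT={a, b, e}
  B2:   IN={a, b}   OUT={a, b}
  B3:   IN={a, b}   OUT={a, b}
  B4:   IN={b}   OUT={}

B4 is the boundary node: OUT[B4] = {}
Applying B4's transfer function to that OUT value gives IN[B4] (row B4 above).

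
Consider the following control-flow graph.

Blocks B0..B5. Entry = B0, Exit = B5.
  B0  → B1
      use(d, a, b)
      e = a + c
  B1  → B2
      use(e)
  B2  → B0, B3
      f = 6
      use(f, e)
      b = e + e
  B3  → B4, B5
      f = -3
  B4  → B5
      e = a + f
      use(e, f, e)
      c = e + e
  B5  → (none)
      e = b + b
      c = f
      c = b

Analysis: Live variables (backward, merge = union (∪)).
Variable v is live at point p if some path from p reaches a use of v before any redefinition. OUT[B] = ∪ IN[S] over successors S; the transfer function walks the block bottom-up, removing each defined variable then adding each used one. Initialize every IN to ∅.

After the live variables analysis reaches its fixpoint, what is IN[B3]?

Answer: {a, b}

Working:
Fixpoint table:
  B0: | IN={a, b, c, d} | OUT={a, c, d, e}
  B1: | IN={a, c, d, e} | OUT={a, c, d, e}
  B2: | IN={a, c, d, e} | OUT={a, b, c, d}
  B3: | IN={a, b} | OUT={a, b, f}
  B4: | IN={a, b, f} | OUT={b, f}
  B5: | IN={b, f} | OUT={}

Merge at B3: OUT[B3] = IN[B4] ⊔ IN[B5] = {a, b, f}
Applying B3's transfer function to that OUT value gives IN[B3] (row B3 above).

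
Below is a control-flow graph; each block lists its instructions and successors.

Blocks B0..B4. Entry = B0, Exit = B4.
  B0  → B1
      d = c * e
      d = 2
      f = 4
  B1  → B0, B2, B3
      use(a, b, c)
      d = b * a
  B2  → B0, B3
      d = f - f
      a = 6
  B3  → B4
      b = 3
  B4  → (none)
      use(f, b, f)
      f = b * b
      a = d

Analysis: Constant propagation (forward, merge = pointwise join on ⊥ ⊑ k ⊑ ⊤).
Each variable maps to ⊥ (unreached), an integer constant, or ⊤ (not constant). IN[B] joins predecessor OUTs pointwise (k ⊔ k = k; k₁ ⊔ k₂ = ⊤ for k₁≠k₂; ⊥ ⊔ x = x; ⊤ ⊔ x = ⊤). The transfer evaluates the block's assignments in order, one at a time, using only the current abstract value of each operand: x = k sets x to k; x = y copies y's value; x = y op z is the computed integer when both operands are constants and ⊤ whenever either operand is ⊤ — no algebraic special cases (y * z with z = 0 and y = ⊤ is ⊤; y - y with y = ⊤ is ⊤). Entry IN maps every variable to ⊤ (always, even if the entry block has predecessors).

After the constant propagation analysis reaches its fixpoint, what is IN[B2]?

Per-block solution:
  B0: | IN=(all ⊤) | OUT={d:2, f:4; rest ⊤}
  B1: | IN={d:2, f:4; rest ⊤} | OUT={f:4; rest ⊤}
  B2: | IN={f:4; rest ⊤} | OUT={a:6, d:0, f:4; rest ⊤}
  B3: | IN={f:4; rest ⊤} | OUT={b:3, f:4; rest ⊤}
  B4: | IN={b:3, f:4; rest ⊤} | OUT={b:3, f:9; rest ⊤}

Merge at B2: IN[B2] = OUT[B1] = {a: ⊤, b: ⊤, c: ⊤, d: ⊤, e: ⊤, f: 4}

Answer: {a: ⊤, b: ⊤, c: ⊤, d: ⊤, e: ⊤, f: 4}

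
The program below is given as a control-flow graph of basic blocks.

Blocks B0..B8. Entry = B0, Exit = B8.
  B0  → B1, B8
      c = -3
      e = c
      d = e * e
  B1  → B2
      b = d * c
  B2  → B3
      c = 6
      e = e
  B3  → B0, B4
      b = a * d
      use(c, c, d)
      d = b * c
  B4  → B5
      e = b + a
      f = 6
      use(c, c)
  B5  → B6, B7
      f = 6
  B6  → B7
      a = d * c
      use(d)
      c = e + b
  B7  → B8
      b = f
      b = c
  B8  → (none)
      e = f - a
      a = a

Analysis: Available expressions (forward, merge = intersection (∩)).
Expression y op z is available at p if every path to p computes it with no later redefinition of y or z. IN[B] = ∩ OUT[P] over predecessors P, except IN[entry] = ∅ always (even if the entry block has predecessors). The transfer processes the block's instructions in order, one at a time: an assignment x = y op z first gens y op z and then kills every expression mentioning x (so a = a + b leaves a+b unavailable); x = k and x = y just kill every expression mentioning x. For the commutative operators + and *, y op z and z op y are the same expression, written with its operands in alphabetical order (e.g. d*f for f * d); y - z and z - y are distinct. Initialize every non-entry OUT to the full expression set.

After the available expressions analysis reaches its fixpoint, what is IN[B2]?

Converged values:
  B0: | IN={} | OUT={e*e}
  B1: | IN={e*e} | OUT={c*d, e*e}
  B2: | IN={c*d, e*e} | OUT={}
  B3: | IN={} | OUT={b*c}
  B4: | IN={b*c} | OUT={a+b, b*c}
  B5: | IN={a+b, b*c} | OUT={a+b, b*c}
  B6: | IN={a+b, b*c} | OUT={b+e}
  B7: | IN={} | OUT={}
  B8: | IN={} | OUT={}

Merge at B2: IN[B2] = OUT[B1] = {c*d, e*e}

Answer: {c*d, e*e}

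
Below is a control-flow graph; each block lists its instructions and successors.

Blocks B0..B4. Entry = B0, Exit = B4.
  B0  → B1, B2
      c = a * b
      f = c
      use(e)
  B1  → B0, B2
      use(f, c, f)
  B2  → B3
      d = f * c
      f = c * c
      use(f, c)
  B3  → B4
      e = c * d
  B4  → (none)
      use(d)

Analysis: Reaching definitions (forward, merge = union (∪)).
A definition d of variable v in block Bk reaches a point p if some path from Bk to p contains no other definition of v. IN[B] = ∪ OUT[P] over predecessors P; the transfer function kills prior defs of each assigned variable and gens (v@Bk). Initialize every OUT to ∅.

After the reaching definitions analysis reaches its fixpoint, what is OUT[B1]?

Answer: {c@B0, f@B0}

Derivation:
Converged values:
  B0:   IN={c@B0, f@B0}   OUT={c@B0, f@B0}
  B1:   IN={c@B0, f@B0}   OUT={c@B0, f@B0}
  B2:   IN={c@B0, f@B0}   OUT={c@B0, d@B2, f@B2}
  B3:   IN={c@B0, d@B2, f@B2}   OUT={c@B0, d@B2, e@B3, f@B2}
  B4:   IN={c@B0, d@B2, e@B3, f@B2}   OUT={c@B0, d@B2, e@B3, f@B2}

Merge at B1: IN[B1] = OUT[B0] = {c@B0, f@B0}
Applying B1's transfer function to that IN value gives OUT[B1] (row B1 above).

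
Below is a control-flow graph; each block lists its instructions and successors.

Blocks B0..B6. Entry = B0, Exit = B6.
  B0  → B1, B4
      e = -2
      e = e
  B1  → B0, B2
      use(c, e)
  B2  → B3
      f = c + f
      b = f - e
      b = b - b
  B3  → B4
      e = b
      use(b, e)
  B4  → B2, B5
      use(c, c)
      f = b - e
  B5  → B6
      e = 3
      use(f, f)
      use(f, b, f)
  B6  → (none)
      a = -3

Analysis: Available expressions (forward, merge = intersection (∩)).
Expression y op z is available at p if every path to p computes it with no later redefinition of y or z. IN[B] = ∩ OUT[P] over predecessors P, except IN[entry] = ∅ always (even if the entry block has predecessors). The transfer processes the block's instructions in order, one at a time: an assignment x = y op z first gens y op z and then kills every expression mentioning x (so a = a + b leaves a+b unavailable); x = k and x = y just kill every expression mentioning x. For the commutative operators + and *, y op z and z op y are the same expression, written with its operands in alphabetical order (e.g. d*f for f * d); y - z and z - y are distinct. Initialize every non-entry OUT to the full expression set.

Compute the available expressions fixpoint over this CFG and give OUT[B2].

Answer: {f-e}

Working:
Fixpoint table:
  B0:  IN={}  OUT={}
  B1:  IN={}  OUT={}
  B2:  IN={}  OUT={f-e}
  B3:  IN={f-e}  OUT={}
  B4:  IN={}  OUT={b-e}
  B5:  IN={b-e}  OUT={}
  B6:  IN={}  OUT={}

Merge at B2: IN[B2] = OUT[B1] ∩ OUT[B4] = {}
Applying B2's transfer function to that IN value gives OUT[B2] (row B2 above).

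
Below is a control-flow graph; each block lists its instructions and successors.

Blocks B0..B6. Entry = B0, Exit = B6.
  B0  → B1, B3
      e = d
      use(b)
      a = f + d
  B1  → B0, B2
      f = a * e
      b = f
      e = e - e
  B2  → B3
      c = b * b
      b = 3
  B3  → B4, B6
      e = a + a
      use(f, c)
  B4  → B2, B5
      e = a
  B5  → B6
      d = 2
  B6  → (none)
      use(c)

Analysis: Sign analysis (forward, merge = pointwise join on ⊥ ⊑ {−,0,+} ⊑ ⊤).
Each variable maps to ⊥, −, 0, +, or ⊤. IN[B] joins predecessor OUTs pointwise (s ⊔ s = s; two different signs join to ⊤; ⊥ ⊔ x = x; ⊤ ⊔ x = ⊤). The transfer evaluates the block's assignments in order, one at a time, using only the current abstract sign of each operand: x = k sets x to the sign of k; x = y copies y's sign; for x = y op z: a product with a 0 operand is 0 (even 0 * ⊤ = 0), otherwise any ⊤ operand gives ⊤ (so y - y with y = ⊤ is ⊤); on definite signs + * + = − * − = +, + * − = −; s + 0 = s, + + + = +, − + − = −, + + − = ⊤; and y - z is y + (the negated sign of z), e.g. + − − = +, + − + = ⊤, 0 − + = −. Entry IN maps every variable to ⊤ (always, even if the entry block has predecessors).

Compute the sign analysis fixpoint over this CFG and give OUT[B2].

Answer: {a: ⊤, b: +, c: ⊤, d: ⊤, e: ⊤, f: ⊤}

Trace:
Converged values:
  B0:  IN=(all ⊤)  OUT=(all ⊤)
  B1:  IN=(all ⊤)  OUT=(all ⊤)
  B2:  IN=(all ⊤)  OUT={b:+; rest ⊤}
  B3:  IN=(all ⊤)  OUT=(all ⊤)
  B4:  IN=(all ⊤)  OUT=(all ⊤)
  B5:  IN=(all ⊤)  OUT={d:+; rest ⊤}
  B6:  IN=(all ⊤)  OUT=(all ⊤)

Merge at B2: IN[B2] = OUT[B1] ⊔ OUT[B4] = {a: ⊤, b: ⊤, c: ⊤, d: ⊤, e: ⊤, f: ⊤}
Applying B2's transfer function to that IN value gives OUT[B2] (row B2 above).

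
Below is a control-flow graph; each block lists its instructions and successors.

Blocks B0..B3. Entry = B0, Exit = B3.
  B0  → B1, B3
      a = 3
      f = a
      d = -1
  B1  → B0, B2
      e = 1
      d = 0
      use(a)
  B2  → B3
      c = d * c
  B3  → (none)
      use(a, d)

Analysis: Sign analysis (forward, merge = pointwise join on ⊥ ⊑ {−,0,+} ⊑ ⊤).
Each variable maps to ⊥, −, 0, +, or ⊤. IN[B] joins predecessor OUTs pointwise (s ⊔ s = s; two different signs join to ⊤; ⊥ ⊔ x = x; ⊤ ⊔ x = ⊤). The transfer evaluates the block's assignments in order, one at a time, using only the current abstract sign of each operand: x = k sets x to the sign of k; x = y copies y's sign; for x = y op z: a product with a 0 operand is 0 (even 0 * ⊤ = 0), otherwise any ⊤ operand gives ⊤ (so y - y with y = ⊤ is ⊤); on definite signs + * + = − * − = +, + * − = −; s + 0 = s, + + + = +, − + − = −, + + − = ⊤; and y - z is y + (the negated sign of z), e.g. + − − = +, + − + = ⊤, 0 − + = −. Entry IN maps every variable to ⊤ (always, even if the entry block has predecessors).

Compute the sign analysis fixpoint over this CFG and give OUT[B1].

Fixpoint table:
  B0:  IN=(all ⊤)  OUT={a:+, d:-, f:+; rest ⊤}
  B1:  IN={a:+, d:-, f:+; rest ⊤}  OUT={a:+, d:0, e:+, f:+; rest ⊤}
  B2:  IN={a:+, d:0, e:+, f:+; rest ⊤}  OUT={a:+, c:0, d:0, e:+, f:+; rest ⊤}
  B3:  IN={a:+, f:+; rest ⊤}  OUT={a:+, f:+; rest ⊤}

Merge at B1: IN[B1] = OUT[B0] = {a: +, b: ⊤, c: ⊤, d: -, e: ⊤, f: +}
Applying B1's transfer function to that IN value gives OUT[B1] (row B1 above).

Answer: {a: +, b: ⊤, c: ⊤, d: 0, e: +, f: +}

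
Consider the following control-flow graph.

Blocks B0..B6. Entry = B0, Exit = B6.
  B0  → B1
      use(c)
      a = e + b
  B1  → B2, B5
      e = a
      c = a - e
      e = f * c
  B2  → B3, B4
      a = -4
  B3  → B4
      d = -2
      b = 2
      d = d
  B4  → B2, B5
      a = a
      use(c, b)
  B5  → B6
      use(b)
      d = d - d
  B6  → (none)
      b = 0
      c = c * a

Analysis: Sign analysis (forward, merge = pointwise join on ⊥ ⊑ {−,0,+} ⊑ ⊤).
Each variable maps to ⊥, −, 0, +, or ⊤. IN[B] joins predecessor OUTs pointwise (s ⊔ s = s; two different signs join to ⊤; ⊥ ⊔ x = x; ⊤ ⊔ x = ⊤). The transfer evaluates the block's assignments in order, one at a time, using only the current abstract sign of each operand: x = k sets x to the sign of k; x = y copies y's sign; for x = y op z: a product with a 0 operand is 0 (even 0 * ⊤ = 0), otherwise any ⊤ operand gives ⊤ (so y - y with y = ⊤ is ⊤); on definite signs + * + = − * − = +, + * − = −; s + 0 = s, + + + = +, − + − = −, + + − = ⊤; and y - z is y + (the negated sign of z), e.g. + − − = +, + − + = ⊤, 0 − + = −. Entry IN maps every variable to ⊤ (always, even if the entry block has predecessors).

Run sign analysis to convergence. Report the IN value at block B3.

Converged values:
  B0:   IN=(all ⊤)   OUT=(all ⊤)
  B1:   IN=(all ⊤)   OUT=(all ⊤)
  B2:   IN=(all ⊤)   OUT={a:-; rest ⊤}
  B3:   IN={a:-; rest ⊤}   OUT={a:-, b:+, d:-; rest ⊤}
  B4:   IN={a:-; rest ⊤}   OUT={a:-; rest ⊤}
  B5:   IN=(all ⊤)   OUT=(all ⊤)
  B6:   IN=(all ⊤)   OUT={b:0; rest ⊤}

Merge at B3: IN[B3] = OUT[B2] = {a: -, b: ⊤, c: ⊤, d: ⊤, e: ⊤, f: ⊤}

Answer: {a: -, b: ⊤, c: ⊤, d: ⊤, e: ⊤, f: ⊤}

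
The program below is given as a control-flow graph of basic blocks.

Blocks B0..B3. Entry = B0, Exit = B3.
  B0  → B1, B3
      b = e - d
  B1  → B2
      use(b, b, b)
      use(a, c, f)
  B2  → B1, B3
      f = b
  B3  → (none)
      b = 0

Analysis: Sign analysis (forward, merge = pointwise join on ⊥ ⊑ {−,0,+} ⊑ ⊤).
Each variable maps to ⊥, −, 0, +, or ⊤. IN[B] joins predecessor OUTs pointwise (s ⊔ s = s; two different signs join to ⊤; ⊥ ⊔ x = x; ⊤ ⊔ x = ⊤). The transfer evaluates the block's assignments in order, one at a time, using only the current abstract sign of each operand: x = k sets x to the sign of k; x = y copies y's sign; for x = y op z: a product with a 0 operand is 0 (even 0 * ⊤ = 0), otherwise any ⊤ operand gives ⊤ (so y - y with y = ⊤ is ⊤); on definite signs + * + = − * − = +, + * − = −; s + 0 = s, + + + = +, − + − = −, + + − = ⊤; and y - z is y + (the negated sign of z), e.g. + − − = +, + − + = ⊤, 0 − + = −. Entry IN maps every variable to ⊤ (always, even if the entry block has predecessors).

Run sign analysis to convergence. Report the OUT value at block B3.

Per-block solution:
  B0:   IN=(all ⊤)   OUT=(all ⊤)
  B1:   IN=(all ⊤)   OUT=(all ⊤)
  B2:   IN=(all ⊤)   OUT=(all ⊤)
  B3:   IN=(all ⊤)   OUT={b:0; rest ⊤}

Merge at B3: IN[B3] = OUT[B0] ⊔ OUT[B2] = {a: ⊤, b: ⊤, c: ⊤, d: ⊤, e: ⊤, f: ⊤}
Applying B3's transfer function to that IN value gives OUT[B3] (row B3 above).

Answer: {a: ⊤, b: 0, c: ⊤, d: ⊤, e: ⊤, f: ⊤}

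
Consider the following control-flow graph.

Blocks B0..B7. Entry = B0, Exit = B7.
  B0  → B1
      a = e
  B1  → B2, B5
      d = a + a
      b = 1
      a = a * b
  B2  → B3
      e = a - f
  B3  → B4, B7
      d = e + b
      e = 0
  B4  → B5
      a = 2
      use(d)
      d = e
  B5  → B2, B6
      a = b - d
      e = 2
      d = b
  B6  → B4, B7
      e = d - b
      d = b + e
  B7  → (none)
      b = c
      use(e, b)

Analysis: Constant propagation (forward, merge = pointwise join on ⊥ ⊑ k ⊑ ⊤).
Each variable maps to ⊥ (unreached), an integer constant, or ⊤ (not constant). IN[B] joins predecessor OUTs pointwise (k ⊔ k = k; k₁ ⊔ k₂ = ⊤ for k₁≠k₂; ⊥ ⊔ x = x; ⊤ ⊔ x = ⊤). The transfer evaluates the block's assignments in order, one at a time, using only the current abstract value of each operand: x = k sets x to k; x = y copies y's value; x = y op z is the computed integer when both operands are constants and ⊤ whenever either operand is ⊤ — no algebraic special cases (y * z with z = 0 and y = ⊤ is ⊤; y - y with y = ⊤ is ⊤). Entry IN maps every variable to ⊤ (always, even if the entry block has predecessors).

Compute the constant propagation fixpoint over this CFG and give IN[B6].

Answer: {a: ⊤, b: 1, c: ⊤, d: 1, e: 2, f: ⊤}

Working:
Fixpoint table:
  B0: | IN=(all ⊤) | OUT=(all ⊤)
  B1: | IN=(all ⊤) | OUT={b:1; rest ⊤}
  B2: | IN={b:1; rest ⊤} | OUT={b:1; rest ⊤}
  B3: | IN={b:1; rest ⊤} | OUT={b:1, e:0; rest ⊤}
  B4: | IN={b:1, e:0; rest ⊤} | OUT={a:2, b:1, d:0, e:0; rest ⊤}
  B5: | IN={b:1; rest ⊤} | OUT={b:1, d:1, e:2; rest ⊤}
  B6: | IN={b:1, d:1, e:2; rest ⊤} | OUT={b:1, d:1, e:0; rest ⊤}
  B7: | IN={b:1, e:0; rest ⊤} | OUT={e:0; rest ⊤}

Merge at B6: IN[B6] = OUT[B5] = {a: ⊤, b: 1, c: ⊤, d: 1, e: 2, f: ⊤}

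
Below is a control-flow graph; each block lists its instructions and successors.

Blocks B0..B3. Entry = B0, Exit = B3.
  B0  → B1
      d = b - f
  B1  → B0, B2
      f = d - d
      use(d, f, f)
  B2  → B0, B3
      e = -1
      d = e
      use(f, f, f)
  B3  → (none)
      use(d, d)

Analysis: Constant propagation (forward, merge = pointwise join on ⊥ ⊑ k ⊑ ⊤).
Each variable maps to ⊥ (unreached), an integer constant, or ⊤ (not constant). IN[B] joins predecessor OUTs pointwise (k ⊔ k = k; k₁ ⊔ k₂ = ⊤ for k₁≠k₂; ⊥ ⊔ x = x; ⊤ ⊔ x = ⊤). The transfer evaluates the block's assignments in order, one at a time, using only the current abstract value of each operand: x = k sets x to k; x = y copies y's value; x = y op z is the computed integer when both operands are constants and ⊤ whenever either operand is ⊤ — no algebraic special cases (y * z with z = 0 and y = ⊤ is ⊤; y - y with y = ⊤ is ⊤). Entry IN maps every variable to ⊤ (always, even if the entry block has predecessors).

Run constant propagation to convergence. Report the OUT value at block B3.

Fixpoint table:
  B0:  IN=(all ⊤)  OUT=(all ⊤)
  B1:  IN=(all ⊤)  OUT=(all ⊤)
  B2:  IN=(all ⊤)  OUT={d:-1, e:-1; rest ⊤}
  B3:  IN={d:-1, e:-1; rest ⊤}  OUT={d:-1, e:-1; rest ⊤}

Merge at B3: IN[B3] = OUT[B2] = {a: ⊤, b: ⊤, c: ⊤, d: -1, e: -1, f: ⊤}
Applying B3's transfer function to that IN value gives OUT[B3] (row B3 above).

Answer: {a: ⊤, b: ⊤, c: ⊤, d: -1, e: -1, f: ⊤}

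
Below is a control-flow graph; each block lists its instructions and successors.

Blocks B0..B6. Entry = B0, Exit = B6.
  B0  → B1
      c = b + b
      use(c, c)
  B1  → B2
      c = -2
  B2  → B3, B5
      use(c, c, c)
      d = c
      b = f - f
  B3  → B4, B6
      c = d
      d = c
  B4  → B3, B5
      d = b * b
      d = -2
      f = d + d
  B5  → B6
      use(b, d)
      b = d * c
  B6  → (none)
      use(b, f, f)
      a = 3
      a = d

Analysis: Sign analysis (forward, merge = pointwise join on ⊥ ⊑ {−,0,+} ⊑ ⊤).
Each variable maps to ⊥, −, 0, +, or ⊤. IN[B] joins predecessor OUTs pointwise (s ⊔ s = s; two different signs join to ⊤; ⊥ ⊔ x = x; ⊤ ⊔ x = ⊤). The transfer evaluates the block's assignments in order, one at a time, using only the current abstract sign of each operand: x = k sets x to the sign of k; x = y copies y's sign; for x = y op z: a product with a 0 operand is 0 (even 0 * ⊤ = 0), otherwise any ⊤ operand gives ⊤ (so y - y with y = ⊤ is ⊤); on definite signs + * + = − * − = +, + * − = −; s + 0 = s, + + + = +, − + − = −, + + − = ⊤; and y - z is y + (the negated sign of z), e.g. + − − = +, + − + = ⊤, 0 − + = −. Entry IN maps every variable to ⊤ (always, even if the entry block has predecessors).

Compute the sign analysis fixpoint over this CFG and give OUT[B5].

Fixpoint table:
  B0: | IN=(all ⊤) | OUT=(all ⊤)
  B1: | IN=(all ⊤) | OUT={c:-; rest ⊤}
  B2: | IN={c:-; rest ⊤} | OUT={c:-, d:-; rest ⊤}
  B3: | IN={c:-, d:-; rest ⊤} | OUT={c:-, d:-; rest ⊤}
  B4: | IN={c:-, d:-; rest ⊤} | OUT={c:-, d:-, f:-; rest ⊤}
  B5: | IN={c:-, d:-; rest ⊤} | OUT={b:+, c:-, d:-; rest ⊤}
  B6: | IN={c:-, d:-; rest ⊤} | OUT={a:-, c:-, d:-; rest ⊤}

Merge at B5: IN[B5] = OUT[B2] ⊔ OUT[B4] = {a: ⊤, b: ⊤, c: -, d: -, e: ⊤, f: ⊤}
Applying B5's transfer function to that IN value gives OUT[B5] (row B5 above).

Answer: {a: ⊤, b: +, c: -, d: -, e: ⊤, f: ⊤}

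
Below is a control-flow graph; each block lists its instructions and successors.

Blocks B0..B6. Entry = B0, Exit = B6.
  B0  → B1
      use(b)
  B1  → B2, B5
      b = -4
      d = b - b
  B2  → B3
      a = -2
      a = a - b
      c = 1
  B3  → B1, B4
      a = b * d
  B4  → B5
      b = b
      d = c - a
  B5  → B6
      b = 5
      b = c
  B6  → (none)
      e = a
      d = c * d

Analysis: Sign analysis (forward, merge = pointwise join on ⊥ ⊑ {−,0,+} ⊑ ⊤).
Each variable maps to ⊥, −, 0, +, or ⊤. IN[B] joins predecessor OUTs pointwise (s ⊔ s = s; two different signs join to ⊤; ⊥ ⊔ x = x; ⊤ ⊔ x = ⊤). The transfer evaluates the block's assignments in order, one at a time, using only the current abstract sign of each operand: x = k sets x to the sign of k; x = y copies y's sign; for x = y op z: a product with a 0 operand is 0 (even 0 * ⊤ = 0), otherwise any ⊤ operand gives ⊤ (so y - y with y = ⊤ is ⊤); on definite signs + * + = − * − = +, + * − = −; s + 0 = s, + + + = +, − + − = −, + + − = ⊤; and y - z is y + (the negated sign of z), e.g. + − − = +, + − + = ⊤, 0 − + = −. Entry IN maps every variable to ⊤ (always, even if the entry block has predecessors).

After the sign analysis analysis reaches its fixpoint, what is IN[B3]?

Answer: {a: ⊤, b: -, c: +, d: ⊤, e: ⊤, f: ⊤}

Derivation:
Per-block solution:
  B0:   IN=(all ⊤)   OUT=(all ⊤)
  B1:   IN=(all ⊤)   OUT={b:-; rest ⊤}
  B2:   IN={b:-; rest ⊤}   OUT={b:-, c:+; rest ⊤}
  B3:   IN={b:-, c:+; rest ⊤}   OUT={b:-, c:+; rest ⊤}
  B4:   IN={b:-, c:+; rest ⊤}   OUT={b:-, c:+; rest ⊤}
  B5:   IN={b:-; rest ⊤}   OUT=(all ⊤)
  B6:   IN=(all ⊤)   OUT=(all ⊤)

Merge at B3: IN[B3] = OUT[B2] = {a: ⊤, b: -, c: +, d: ⊤, e: ⊤, f: ⊤}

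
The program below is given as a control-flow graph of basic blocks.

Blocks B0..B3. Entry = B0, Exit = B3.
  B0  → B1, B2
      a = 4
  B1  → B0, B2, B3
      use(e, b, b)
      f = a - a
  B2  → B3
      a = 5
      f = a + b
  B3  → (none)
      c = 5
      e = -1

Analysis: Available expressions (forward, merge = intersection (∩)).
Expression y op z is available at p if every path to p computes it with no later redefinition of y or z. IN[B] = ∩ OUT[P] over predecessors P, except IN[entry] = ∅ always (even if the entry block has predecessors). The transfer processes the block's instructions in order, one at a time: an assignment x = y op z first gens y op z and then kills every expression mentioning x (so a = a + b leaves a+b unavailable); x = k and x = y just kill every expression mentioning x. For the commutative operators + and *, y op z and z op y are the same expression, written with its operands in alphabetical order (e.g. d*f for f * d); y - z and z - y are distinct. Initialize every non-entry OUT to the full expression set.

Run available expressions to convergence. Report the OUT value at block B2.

Fixpoint table:
  B0:   IN={}   OUT={}
  B1:   IN={}   OUT={a-a}
  B2:   IN={}   OUT={a+b}
  B3:   IN={}   OUT={}

Merge at B2: IN[B2] = OUT[B0] ∩ OUT[B1] = {}
Applying B2's transfer function to that IN value gives OUT[B2] (row B2 above).

Answer: {a+b}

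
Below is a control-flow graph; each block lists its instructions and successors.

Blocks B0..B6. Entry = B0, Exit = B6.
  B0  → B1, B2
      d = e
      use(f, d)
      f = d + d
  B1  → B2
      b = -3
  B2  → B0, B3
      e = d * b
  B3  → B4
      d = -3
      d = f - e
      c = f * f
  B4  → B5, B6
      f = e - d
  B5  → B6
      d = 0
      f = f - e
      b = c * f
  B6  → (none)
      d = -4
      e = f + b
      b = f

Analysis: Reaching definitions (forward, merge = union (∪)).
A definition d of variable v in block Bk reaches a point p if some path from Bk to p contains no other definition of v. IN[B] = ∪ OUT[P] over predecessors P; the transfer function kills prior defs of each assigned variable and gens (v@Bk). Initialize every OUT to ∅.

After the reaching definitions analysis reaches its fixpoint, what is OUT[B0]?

Fixpoint table:
  B0:   IN={b@B1, d@B0, e@B2, f@B0}   OUT={b@B1, d@B0, e@B2, f@B0}
  B1:   IN={b@B1, d@B0, e@B2, f@B0}   OUT={b@B1, d@B0, e@B2, f@B0}
  B2:   IN={b@B1, d@B0, e@B2, f@B0}   OUT={b@B1, d@B0, e@B2, f@B0}
  B3:   IN={b@B1, d@B0, e@B2, f@B0}   OUT={b@B1, c@B3, d@B3, e@B2, f@B0}
  B4:   IN={b@B1, c@B3, d@B3, e@B2, f@B0}   OUT={b@B1, c@B3, d@B3, e@B2, f@B4}
  B5:   IN={b@B1, c@B3, d@B3, e@B2, f@B4}   OUT={b@B5, c@B3, d@B5, e@B2, f@B5}
  B6:   IN={b@B1, b@B5, c@B3, d@B3, d@B5, e@B2, f@B4, f@B5}   OUT={b@B6, c@B3, d@B6, e@B6, f@B4, f@B5}

Merge at B0 (entry node, so the boundary value {} is joined with the incoming edge(s)): IN[B0] = {} ⊔ OUT[B2] = {b@B1, d@B0, e@B2, f@B0}
Applying B0's transfer function to that IN value gives OUT[B0] (row B0 above).

Answer: {b@B1, d@B0, e@B2, f@B0}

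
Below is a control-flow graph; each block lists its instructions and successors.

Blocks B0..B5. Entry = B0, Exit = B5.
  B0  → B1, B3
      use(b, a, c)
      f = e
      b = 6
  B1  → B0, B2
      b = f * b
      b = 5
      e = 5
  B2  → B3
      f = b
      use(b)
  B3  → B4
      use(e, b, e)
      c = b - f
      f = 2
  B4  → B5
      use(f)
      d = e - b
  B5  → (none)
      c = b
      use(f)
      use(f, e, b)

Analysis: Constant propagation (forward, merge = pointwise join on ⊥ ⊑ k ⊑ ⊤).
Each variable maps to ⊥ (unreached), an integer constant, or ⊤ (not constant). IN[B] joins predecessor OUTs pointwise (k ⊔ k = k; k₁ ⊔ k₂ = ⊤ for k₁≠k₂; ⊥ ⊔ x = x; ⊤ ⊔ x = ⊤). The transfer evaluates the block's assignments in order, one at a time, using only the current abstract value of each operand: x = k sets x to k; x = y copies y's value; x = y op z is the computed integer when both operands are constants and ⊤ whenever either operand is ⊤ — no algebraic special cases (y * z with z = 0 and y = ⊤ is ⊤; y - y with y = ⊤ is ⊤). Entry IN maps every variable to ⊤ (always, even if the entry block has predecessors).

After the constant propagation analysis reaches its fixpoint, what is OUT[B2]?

Answer: {a: ⊤, b: 5, c: ⊤, d: ⊤, e: 5, f: 5}

Derivation:
Per-block solution:
  B0:   IN=(all ⊤)   OUT={b:6; rest ⊤}
  B1:   IN={b:6; rest ⊤}   OUT={b:5, e:5; rest ⊤}
  B2:   IN={b:5, e:5; rest ⊤}   OUT={b:5, e:5, f:5; rest ⊤}
  B3:   IN=(all ⊤)   OUT={f:2; rest ⊤}
  B4:   IN={f:2; rest ⊤}   OUT={f:2; rest ⊤}
  B5:   IN={f:2; rest ⊤}   OUT={f:2; rest ⊤}

Merge at B2: IN[B2] = OUT[B1] = {a: ⊤, b: 5, c: ⊤, d: ⊤, e: 5, f: ⊤}
Applying B2's transfer function to that IN value gives OUT[B2] (row B2 above).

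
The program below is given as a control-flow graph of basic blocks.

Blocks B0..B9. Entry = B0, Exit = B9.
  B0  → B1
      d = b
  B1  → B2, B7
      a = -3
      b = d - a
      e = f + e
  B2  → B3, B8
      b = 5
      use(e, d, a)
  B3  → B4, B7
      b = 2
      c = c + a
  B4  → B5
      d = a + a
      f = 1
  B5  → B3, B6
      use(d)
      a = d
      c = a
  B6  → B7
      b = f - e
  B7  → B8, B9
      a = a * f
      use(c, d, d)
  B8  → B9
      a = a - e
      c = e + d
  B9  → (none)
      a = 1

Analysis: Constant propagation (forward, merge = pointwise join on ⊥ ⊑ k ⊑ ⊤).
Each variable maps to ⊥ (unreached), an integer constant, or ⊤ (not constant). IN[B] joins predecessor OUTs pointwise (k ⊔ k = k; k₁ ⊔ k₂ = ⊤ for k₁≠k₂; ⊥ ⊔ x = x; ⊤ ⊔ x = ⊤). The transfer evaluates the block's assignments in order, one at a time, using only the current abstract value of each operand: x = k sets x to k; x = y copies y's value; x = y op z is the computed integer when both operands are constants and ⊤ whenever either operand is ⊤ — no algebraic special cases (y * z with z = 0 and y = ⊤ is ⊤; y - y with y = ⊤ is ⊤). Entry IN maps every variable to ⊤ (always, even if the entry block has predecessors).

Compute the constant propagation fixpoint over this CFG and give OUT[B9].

Fixpoint table:
  B0:  IN=(all ⊤)  OUT=(all ⊤)
  B1:  IN=(all ⊤)  OUT={a:-3; rest ⊤}
  B2:  IN={a:-3; rest ⊤}  OUT={a:-3, b:5; rest ⊤}
  B3:  IN=(all ⊤)  OUT={b:2; rest ⊤}
  B4:  IN={b:2; rest ⊤}  OUT={b:2, f:1; rest ⊤}
  B5:  IN={b:2, f:1; rest ⊤}  OUT={b:2, f:1; rest ⊤}
  B6:  IN={b:2, f:1; rest ⊤}  OUT={f:1; rest ⊤}
  B7:  IN=(all ⊤)  OUT=(all ⊤)
  B8:  IN=(all ⊤)  OUT=(all ⊤)
  B9:  IN=(all ⊤)  OUT={a:1; rest ⊤}

Merge at B9: IN[B9] = OUT[B7] ⊔ OUT[B8] = {a: ⊤, b: ⊤, c: ⊤, d: ⊤, e: ⊤, f: ⊤}
Applying B9's transfer function to that IN value gives OUT[B9] (row B9 above).

Answer: {a: 1, b: ⊤, c: ⊤, d: ⊤, e: ⊤, f: ⊤}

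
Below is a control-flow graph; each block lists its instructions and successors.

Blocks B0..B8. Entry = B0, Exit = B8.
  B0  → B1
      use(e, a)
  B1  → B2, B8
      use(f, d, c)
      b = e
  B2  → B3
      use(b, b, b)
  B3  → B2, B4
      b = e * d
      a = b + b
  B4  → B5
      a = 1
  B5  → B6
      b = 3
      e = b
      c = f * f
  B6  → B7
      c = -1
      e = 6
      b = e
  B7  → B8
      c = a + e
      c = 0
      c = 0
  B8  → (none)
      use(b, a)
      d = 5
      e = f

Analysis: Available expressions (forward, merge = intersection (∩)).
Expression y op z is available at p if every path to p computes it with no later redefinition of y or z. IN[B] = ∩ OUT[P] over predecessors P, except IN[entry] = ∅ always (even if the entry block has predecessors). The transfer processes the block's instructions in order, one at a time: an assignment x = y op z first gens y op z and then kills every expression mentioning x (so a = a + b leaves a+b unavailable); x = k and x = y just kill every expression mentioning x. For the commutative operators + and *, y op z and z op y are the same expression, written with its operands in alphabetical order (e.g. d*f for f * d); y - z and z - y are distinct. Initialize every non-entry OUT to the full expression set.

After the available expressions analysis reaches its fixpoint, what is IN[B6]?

Answer: {f*f}

Working:
Fixpoint table:
  B0:  IN={}  OUT={}
  B1:  IN={}  OUT={}
  B2:  IN={}  OUT={}
  B3:  IN={}  OUT={b+b, d*e}
  B4:  IN={b+b, d*e}  OUT={b+b, d*e}
  B5:  IN={b+b, d*e}  OUT={f*f}
  B6:  IN={f*f}  OUT={f*f}
  B7:  IN={f*f}  OUT={a+e, f*f}
  B8:  IN={}  OUT={}

Merge at B6: IN[B6] = OUT[B5] = {f*f}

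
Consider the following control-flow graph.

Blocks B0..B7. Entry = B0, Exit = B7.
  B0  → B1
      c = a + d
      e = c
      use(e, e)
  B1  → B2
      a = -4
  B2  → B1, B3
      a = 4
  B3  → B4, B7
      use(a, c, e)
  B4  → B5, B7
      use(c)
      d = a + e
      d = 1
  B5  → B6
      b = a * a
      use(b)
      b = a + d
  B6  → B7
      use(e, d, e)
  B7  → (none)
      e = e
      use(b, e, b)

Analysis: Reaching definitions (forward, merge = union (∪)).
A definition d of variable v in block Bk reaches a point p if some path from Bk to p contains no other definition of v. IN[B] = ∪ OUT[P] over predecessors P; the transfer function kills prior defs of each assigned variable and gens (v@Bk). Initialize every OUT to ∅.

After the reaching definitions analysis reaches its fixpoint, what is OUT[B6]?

Answer: {a@B2, b@B5, c@B0, d@B4, e@B0}

Derivation:
Converged values:
  B0: | IN={} | OUT={c@B0, e@B0}
  B1: | IN={a@B2, c@B0, e@B0} | OUT={a@B1, c@B0, e@B0}
  B2: | IN={a@B1, c@B0, e@B0} | OUT={a@B2, c@B0, e@B0}
  B3: | IN={a@B2, c@B0, e@B0} | OUT={a@B2, c@B0, e@B0}
  B4: | IN={a@B2, c@B0, e@B0} | OUT={a@B2, c@B0, d@B4, e@B0}
  B5: | IN={a@B2, c@B0, d@B4, e@B0} | OUT={a@B2, b@B5, c@B0, d@B4, e@B0}
  B6: | IN={a@B2, b@B5, c@B0, d@B4, e@B0} | OUT={a@B2, b@B5, c@B0, d@B4, e@B0}
  B7: | IN={a@B2, b@B5, c@B0, d@B4, e@B0} | OUT={a@B2, b@B5, c@B0, d@B4, e@B7}

Merge at B6: IN[B6] = OUT[B5] = {a@B2, b@B5, c@B0, d@B4, e@B0}
Applying B6's transfer function to that IN value gives OUT[B6] (row B6 above).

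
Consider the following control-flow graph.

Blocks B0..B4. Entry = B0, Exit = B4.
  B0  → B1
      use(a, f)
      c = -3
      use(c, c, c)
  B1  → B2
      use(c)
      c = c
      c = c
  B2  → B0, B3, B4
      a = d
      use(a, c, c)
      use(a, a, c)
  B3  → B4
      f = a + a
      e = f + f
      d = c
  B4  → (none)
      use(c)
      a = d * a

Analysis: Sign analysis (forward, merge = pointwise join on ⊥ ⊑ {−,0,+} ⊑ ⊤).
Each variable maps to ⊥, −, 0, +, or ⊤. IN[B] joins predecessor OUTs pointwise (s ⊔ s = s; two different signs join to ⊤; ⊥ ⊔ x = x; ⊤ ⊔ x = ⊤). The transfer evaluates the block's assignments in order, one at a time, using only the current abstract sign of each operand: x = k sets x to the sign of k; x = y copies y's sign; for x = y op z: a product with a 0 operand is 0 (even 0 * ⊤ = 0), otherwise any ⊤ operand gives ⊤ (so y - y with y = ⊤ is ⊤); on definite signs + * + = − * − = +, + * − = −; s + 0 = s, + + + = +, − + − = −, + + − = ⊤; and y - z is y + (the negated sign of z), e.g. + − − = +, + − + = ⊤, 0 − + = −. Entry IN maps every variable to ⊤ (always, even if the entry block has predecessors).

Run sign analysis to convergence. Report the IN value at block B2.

Answer: {a: ⊤, b: ⊤, c: -, d: ⊤, e: ⊤, f: ⊤}

Working:
Fixpoint table:
  B0: | IN=(all ⊤) | OUT={c:-; rest ⊤}
  B1: | IN={c:-; rest ⊤} | OUT={c:-; rest ⊤}
  B2: | IN={c:-; rest ⊤} | OUT={c:-; rest ⊤}
  B3: | IN={c:-; rest ⊤} | OUT={c:-, d:-; rest ⊤}
  B4: | IN={c:-; rest ⊤} | OUT={c:-; rest ⊤}

Merge at B2: IN[B2] = OUT[B1] = {a: ⊤, b: ⊤, c: -, d: ⊤, e: ⊤, f: ⊤}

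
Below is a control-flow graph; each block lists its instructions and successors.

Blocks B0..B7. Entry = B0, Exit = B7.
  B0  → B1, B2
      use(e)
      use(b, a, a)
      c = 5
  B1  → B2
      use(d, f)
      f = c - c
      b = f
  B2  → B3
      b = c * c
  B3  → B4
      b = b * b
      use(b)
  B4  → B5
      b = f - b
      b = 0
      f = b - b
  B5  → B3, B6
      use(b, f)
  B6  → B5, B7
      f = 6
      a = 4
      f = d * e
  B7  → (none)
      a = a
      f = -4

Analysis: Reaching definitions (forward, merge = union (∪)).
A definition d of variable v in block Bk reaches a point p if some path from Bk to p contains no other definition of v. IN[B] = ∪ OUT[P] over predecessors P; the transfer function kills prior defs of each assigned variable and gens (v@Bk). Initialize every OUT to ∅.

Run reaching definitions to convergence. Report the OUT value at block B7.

Answer: {a@B7, b@B4, c@B0, f@B7}

Derivation:
Fixpoint table:
  B0:  IN={}  OUT={c@B0}
  B1:  IN={c@B0}  OUT={b@B1, c@B0, f@B1}
  B2:  IN={b@B1, c@B0, f@B1}  OUT={b@B2, c@B0, f@B1}
  B3:  IN={a@B6, b@B2, b@B4, c@B0, f@B1, f@B4, f@B6}  OUT={a@B6, b@B3, c@B0, f@B1, f@B4, f@B6}
  B4:  IN={a@B6, b@B3, c@B0, f@B1, f@B4, f@B6}  OUT={a@B6, b@B4, c@B0, f@B4}
  B5:  IN={a@B6, b@B4, c@B0, f@B4, f@B6}  OUT={a@B6, b@B4, c@B0, f@B4, f@B6}
  B6:  IN={a@B6, b@B4, c@B0, f@B4, f@B6}  OUT={a@B6, b@B4, c@B0, f@B6}
  B7:  IN={a@B6, b@B4, c@B0, f@B6}  OUT={a@B7, b@B4, c@B0, f@B7}

Merge at B7: IN[B7] = OUT[B6] = {a@B6, b@B4, c@B0, f@B6}
Applying B7's transfer function to that IN value gives OUT[B7] (row B7 above).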